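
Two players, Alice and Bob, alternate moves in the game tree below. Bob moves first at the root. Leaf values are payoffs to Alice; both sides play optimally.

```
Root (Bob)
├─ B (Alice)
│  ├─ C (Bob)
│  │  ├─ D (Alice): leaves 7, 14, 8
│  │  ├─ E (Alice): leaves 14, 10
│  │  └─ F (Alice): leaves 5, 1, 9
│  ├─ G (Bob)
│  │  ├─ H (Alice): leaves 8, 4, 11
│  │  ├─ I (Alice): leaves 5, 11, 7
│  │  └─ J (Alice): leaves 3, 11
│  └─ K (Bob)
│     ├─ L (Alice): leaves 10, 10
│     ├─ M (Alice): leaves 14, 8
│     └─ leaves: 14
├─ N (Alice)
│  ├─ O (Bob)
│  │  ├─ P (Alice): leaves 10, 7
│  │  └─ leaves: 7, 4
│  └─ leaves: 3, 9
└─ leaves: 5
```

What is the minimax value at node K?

10

L: max(10, 10) = 10
M: max(14, 8) = 14
K: min(10, 14, 14) = 10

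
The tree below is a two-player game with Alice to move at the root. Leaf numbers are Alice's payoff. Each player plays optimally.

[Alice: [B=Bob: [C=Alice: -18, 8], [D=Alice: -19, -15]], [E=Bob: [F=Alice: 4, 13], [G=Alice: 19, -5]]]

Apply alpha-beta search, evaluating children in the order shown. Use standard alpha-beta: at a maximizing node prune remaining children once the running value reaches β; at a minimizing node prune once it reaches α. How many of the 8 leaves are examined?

7

C [α=-∞,β=+∞]: v=8
D [α=-∞,β=8]: v=-15
B [α=-∞,β=+∞]: v=-15
F [α=-15,β=+∞]: v=13
G [α=-15,β=13]: v=19 after child 1 ≥ β → β-cutoff, skip 1
E [α=-15,β=+∞]: v=13
Root [α=-∞,β=+∞]: v=13
Leaves evaluated: 7 of 8.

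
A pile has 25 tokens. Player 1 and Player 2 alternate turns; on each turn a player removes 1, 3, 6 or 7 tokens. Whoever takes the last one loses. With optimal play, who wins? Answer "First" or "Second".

Second

W/L table (W = player to move can force a win):
i:   0  1  2  3  4  5  6  7  8  9 10 11 12 13 14 15 16 17 18 19 20 21 22 23 24 25
     W  L  W  L  W  L  W  W  W  W  W  W  W  L  W  L  W  L  W  W  W  W  W  W  W  L
Position 25 is L, so the second player wins.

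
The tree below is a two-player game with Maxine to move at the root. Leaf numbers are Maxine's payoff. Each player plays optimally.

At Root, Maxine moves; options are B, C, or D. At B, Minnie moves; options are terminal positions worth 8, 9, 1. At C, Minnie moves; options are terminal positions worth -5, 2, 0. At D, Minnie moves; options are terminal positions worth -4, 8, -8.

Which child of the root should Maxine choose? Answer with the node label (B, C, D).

B

B (Minnie): min(8, 9, 1) = 1
C (Minnie): min(-5, 2, 0) = -5
D (Minnie): min(-4, 8, -8) = -8
Root (Maxine): max(1, -5, -8) = 1
Maxine picks the child with the highest value: B (value 1).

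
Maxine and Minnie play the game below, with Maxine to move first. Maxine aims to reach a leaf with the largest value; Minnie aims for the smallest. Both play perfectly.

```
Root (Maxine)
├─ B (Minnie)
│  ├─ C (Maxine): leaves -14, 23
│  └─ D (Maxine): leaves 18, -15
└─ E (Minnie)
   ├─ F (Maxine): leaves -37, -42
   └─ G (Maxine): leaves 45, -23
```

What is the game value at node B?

C: max(-14, 23) = 23
D: max(18, -15) = 18
B: min(23, 18) = 18

18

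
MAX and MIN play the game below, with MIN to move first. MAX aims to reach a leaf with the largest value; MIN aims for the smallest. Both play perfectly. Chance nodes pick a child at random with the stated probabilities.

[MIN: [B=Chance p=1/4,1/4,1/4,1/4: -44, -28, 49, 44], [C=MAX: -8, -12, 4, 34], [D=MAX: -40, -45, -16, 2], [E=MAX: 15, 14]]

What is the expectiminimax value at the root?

2

B (Chance): 1/4·-44 + 1/4·-28 + 1/4·49 + 1/4·44 = 5.25
C (MAX): max(-8, -12, 4, 34) = 34
D (MAX): max(-40, -45, -16, 2) = 2
E (MAX): max(15, 14) = 15
Root (MIN): min(5.25, 34, 2, 15) = 2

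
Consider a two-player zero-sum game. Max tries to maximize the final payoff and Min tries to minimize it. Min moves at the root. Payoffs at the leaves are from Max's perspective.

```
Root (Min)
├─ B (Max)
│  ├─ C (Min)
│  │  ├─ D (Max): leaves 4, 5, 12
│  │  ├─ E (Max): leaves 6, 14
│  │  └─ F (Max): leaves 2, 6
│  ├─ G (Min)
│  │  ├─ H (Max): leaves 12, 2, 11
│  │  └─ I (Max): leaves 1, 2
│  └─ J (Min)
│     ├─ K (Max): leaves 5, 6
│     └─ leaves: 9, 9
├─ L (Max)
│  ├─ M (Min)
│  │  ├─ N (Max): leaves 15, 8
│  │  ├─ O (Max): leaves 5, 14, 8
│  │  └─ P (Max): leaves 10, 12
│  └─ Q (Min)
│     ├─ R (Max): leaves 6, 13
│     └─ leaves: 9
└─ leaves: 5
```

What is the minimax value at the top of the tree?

5

D (Max): max(4, 5, 12) = 12
E (Max): max(6, 14) = 14
F (Max): max(2, 6) = 6
C (Min): min(12, 14, 6) = 6
H (Max): max(12, 2, 11) = 12
I (Max): max(1, 2) = 2
G (Min): min(12, 2) = 2
K (Max): max(5, 6) = 6
J (Min): min(6, 9, 9) = 6
B (Max): max(6, 2, 6) = 6
N (Max): max(15, 8) = 15
O (Max): max(5, 14, 8) = 14
P (Max): max(10, 12) = 12
M (Min): min(15, 14, 12) = 12
R (Max): max(6, 13) = 13
Q (Min): min(13, 9) = 9
L (Max): max(12, 9) = 12
Root (Min): min(6, 12, 5) = 5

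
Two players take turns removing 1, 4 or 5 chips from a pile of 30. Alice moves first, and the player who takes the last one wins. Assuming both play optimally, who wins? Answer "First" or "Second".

First

Positions where the player to move wins (W) vs loses (L):
i:   0  1  2  3  4  5  6  7  8  9 10 11 12 13 14 15 16 17 18 19 20 21 22 23 24 25 26 27 28 29 30
     L  W  L  W  W  W  W  W  L  W  L  W  W  W  W  W  L  W  L  W  W  W  W  W  L  W  L  W  W  W  W
Position 30 is W, so the first player wins.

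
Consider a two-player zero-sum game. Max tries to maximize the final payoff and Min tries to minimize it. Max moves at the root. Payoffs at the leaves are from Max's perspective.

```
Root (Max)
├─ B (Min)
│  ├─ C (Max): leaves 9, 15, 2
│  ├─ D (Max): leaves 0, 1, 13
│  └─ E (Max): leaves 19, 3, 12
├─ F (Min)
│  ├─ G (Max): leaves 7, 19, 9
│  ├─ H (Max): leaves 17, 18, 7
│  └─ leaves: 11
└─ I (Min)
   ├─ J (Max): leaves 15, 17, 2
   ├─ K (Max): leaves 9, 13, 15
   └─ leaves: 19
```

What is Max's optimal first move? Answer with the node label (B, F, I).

C (Max): max(9, 15, 2) = 15
D (Max): max(0, 1, 13) = 13
E (Max): max(19, 3, 12) = 19
B (Min): min(15, 13, 19) = 13
G (Max): max(7, 19, 9) = 19
H (Max): max(17, 18, 7) = 18
F (Min): min(19, 18, 11) = 11
J (Max): max(15, 17, 2) = 17
K (Max): max(9, 13, 15) = 15
I (Min): min(17, 15, 19) = 15
Root (Max): max(13, 11, 15) = 15
Max picks the child with the highest value: I (value 15).

I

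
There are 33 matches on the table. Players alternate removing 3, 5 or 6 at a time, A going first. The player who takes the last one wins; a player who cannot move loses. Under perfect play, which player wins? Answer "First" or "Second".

First

Positions where the player to move wins (W) vs loses (L):
i:   0  1  2  3  4  5  6  7  8  9 10 11 12 13 14 15 16 17 18 19 20 21 22 23 24 25 26 27 28 29 30 31 32 33
     L  L  L  W  W  W  W  W  W  L  L  L  W  W  W  W  W  W  L  L  L  W  W  W  W  W  W  L  L  L  W  W  W  W
Position 33 is W, so the first player wins.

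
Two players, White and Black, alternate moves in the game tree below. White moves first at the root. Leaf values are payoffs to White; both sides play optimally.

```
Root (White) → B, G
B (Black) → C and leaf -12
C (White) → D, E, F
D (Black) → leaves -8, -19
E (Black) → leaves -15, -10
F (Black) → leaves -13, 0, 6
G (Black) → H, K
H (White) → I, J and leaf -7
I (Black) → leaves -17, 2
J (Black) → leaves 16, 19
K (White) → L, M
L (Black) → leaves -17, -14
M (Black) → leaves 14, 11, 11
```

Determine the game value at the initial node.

11

D (Black): min(-8, -19) = -19
E (Black): min(-15, -10) = -15
F (Black): min(-13, 0, 6) = -13
C (White): max(-19, -15, -13) = -13
B (Black): min(-13, -12) = -13
I (Black): min(-17, 2) = -17
J (Black): min(16, 19) = 16
H (White): max(-17, 16, -7) = 16
L (Black): min(-17, -14) = -17
M (Black): min(14, 11, 11) = 11
K (White): max(-17, 11) = 11
G (Black): min(16, 11) = 11
Root (White): max(-13, 11) = 11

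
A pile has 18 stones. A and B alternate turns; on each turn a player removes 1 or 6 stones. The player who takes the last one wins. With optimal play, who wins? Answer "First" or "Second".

Second

Positions where the player to move wins (W) vs loses (L):
i:   0  1  2  3  4  5  6  7  8  9 10 11 12 13 14 15 16 17 18
     L  W  L  W  L  W  W  L  W  L  W  L  W  W  L  W  L  W  L
Position 18 is L, so the second player wins.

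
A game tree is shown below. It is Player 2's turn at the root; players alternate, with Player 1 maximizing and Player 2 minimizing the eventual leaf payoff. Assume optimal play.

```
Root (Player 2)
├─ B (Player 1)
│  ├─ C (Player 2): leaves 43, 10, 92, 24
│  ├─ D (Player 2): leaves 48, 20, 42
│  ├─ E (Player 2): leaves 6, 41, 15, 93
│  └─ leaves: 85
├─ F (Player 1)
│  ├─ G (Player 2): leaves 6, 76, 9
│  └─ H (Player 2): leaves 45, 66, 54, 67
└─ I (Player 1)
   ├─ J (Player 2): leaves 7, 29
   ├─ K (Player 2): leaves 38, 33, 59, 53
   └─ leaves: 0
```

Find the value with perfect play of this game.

C (Player 2): min(43, 10, 92, 24) = 10
D (Player 2): min(48, 20, 42) = 20
E (Player 2): min(6, 41, 15, 93) = 6
B (Player 1): max(10, 20, 6, 85) = 85
G (Player 2): min(6, 76, 9) = 6
H (Player 2): min(45, 66, 54, 67) = 45
F (Player 1): max(6, 45) = 45
J (Player 2): min(7, 29) = 7
K (Player 2): min(38, 33, 59, 53) = 33
I (Player 1): max(7, 33, 0) = 33
Root (Player 2): min(85, 45, 33) = 33

33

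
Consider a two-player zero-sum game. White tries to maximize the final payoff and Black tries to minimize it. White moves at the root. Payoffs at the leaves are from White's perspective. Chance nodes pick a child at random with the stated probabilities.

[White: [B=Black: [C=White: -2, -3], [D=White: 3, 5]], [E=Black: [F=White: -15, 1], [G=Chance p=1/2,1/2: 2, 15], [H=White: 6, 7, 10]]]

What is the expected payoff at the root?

1

C (White): max(-2, -3) = -2
D (White): max(3, 5) = 5
B (Black): min(-2, 5) = -2
F (White): max(-15, 1) = 1
G (Chance): 1/2·2 + 1/2·15 = 8.5
H (White): max(6, 7, 10) = 10
E (Black): min(1, 8.5, 10) = 1
Root (White): max(-2, 1) = 1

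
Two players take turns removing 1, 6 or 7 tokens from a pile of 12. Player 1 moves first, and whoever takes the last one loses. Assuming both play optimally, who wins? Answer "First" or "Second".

Mark each pile size as W (mover wins) or L (mover loses):
i:   0  1  2  3  4  5  6  7  8  9 10 11 12
     W  L  W  L  W  L  W  W  W  W  W  W  W
Position 12 is W, so the first player wins.

First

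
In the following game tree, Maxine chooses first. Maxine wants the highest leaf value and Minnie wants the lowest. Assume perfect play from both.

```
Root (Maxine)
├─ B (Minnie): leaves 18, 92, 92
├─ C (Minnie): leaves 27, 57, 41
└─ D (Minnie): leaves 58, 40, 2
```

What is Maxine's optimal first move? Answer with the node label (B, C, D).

B (Minnie): min(18, 92, 92) = 18
C (Minnie): min(27, 57, 41) = 27
D (Minnie): min(58, 40, 2) = 2
Root (Maxine): max(18, 27, 2) = 27
Maxine picks the child with the highest value: C (value 27).

C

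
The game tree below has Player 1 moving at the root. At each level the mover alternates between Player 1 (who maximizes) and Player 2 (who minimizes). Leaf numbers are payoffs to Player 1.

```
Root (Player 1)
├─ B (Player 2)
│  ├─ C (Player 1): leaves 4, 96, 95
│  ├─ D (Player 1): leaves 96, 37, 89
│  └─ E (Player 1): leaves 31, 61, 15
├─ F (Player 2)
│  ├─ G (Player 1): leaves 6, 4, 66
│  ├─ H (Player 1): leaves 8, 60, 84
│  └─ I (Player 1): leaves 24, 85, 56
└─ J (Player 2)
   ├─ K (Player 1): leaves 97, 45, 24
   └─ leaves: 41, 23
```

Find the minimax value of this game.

66

C (Player 1): max(4, 96, 95) = 96
D (Player 1): max(96, 37, 89) = 96
E (Player 1): max(31, 61, 15) = 61
B (Player 2): min(96, 96, 61) = 61
G (Player 1): max(6, 4, 66) = 66
H (Player 1): max(8, 60, 84) = 84
I (Player 1): max(24, 85, 56) = 85
F (Player 2): min(66, 84, 85) = 66
K (Player 1): max(97, 45, 24) = 97
J (Player 2): min(97, 41, 23) = 23
Root (Player 1): max(61, 66, 23) = 66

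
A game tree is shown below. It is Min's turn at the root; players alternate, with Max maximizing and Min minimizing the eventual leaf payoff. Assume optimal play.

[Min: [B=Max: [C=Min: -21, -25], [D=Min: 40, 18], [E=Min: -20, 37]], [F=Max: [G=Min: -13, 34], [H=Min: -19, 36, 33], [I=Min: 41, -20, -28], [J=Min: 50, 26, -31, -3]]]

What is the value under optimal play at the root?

C (Min): min(-21, -25) = -25
D (Min): min(40, 18) = 18
E (Min): min(-20, 37) = -20
B (Max): max(-25, 18, -20) = 18
G (Min): min(-13, 34) = -13
H (Min): min(-19, 36, 33) = -19
I (Min): min(41, -20, -28) = -28
J (Min): min(50, 26, -31, -3) = -31
F (Max): max(-13, -19, -28, -31) = -13
Root (Min): min(18, -13) = -13

-13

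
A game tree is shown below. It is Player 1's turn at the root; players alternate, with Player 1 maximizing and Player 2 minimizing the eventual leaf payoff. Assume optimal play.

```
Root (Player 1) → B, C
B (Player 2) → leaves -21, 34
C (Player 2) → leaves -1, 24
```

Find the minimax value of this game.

-1

B (Player 2): min(-21, 34) = -21
C (Player 2): min(-1, 24) = -1
Root (Player 1): max(-21, -1) = -1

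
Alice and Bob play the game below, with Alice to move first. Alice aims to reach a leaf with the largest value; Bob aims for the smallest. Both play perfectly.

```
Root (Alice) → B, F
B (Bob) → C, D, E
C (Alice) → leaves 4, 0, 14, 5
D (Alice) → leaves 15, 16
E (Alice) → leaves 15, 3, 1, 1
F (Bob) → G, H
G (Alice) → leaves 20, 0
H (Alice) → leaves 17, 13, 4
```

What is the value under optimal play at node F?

17

G: max(20, 0) = 20
H: max(17, 13, 4) = 17
F: min(20, 17) = 17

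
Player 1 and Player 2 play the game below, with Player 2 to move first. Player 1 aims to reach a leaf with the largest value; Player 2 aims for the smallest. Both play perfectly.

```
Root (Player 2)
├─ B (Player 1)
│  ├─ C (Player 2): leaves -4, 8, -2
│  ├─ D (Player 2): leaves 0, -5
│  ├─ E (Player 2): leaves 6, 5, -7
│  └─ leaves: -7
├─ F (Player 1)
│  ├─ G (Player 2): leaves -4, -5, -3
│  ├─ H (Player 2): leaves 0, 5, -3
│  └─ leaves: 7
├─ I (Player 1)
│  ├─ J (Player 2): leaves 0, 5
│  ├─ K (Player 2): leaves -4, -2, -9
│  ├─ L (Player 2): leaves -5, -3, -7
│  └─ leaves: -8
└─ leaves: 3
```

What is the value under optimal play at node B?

-4

C: min(-4, 8, -2) = -4
D: min(0, -5) = -5
E: min(6, 5, -7) = -7
B: max(-4, -5, -7, -7) = -4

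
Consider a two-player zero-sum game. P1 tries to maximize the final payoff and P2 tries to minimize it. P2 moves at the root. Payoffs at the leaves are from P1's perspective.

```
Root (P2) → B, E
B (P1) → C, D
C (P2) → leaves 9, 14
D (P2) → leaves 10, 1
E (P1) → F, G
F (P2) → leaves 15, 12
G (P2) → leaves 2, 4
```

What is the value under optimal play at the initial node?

C (P2): min(9, 14) = 9
D (P2): min(10, 1) = 1
B (P1): max(9, 1) = 9
F (P2): min(15, 12) = 12
G (P2): min(2, 4) = 2
E (P1): max(12, 2) = 12
Root (P2): min(9, 12) = 9

9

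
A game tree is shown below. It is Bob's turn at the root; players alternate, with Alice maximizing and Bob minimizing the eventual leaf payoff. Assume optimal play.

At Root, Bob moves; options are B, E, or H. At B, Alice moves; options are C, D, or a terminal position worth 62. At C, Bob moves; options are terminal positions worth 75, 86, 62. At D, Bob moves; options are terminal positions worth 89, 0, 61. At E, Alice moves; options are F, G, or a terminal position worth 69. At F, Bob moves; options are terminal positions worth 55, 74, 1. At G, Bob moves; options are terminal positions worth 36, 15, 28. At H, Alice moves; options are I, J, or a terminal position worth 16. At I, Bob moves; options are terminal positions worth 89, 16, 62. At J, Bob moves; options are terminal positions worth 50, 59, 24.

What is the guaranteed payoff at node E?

69

F: min(55, 74, 1) = 1
G: min(36, 15, 28) = 15
E: max(1, 15, 69) = 69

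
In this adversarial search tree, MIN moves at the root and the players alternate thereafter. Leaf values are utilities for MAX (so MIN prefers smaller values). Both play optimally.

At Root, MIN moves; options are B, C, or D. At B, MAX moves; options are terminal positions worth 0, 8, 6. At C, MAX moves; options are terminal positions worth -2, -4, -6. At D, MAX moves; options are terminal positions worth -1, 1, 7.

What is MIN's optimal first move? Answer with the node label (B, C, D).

C

B (MAX): max(0, 8, 6) = 8
C (MAX): max(-2, -4, -6) = -2
D (MAX): max(-1, 1, 7) = 7
Root (MIN): min(8, -2, 7) = -2
MIN picks the child with the lowest value: C (value -2).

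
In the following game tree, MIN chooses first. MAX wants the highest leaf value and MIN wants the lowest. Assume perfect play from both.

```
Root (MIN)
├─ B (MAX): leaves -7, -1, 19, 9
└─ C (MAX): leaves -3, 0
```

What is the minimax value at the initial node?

0

B (MAX): max(-7, -1, 19, 9) = 19
C (MAX): max(-3, 0) = 0
Root (MIN): min(19, 0) = 0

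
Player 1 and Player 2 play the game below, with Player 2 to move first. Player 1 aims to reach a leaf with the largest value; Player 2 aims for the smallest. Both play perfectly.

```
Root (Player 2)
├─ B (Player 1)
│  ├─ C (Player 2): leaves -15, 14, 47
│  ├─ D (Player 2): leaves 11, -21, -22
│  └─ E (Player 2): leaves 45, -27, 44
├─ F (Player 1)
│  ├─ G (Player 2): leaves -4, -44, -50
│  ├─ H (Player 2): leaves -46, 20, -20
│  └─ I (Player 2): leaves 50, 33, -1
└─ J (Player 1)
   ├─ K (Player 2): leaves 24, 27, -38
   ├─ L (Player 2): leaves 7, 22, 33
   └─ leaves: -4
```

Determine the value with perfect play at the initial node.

-15

C (Player 2): min(-15, 14, 47) = -15
D (Player 2): min(11, -21, -22) = -22
E (Player 2): min(45, -27, 44) = -27
B (Player 1): max(-15, -22, -27) = -15
G (Player 2): min(-4, -44, -50) = -50
H (Player 2): min(-46, 20, -20) = -46
I (Player 2): min(50, 33, -1) = -1
F (Player 1): max(-50, -46, -1) = -1
K (Player 2): min(24, 27, -38) = -38
L (Player 2): min(7, 22, 33) = 7
J (Player 1): max(-38, 7, -4) = 7
Root (Player 2): min(-15, -1, 7) = -15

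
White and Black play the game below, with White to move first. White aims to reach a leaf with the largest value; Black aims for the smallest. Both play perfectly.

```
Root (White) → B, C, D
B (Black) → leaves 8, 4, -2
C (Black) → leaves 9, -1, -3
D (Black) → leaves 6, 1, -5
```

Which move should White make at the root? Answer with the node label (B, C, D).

B

B (Black): min(8, 4, -2) = -2
C (Black): min(9, -1, -3) = -3
D (Black): min(6, 1, -5) = -5
Root (White): max(-2, -3, -5) = -2
White picks the child with the highest value: B (value -2).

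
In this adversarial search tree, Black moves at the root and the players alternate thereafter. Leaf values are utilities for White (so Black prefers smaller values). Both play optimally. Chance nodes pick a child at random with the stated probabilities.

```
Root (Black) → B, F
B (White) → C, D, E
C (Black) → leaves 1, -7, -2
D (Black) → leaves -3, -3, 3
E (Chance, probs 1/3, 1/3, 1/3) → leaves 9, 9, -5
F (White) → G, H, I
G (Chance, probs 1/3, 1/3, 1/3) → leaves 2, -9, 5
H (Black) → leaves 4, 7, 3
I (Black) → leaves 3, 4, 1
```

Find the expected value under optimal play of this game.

3

C (Black): min(1, -7, -2) = -7
D (Black): min(-3, -3, 3) = -3
E (Chance): 1/3·9 + 1/3·9 + 1/3·-5 = 4.33
B (White): max(-7, -3, 4.33) = 4.33
G (Chance): 1/3·2 + 1/3·-9 + 1/3·5 = -0.67
H (Black): min(4, 7, 3) = 3
I (Black): min(3, 4, 1) = 1
F (White): max(-0.67, 3, 1) = 3
Root (Black): min(4.33, 3) = 3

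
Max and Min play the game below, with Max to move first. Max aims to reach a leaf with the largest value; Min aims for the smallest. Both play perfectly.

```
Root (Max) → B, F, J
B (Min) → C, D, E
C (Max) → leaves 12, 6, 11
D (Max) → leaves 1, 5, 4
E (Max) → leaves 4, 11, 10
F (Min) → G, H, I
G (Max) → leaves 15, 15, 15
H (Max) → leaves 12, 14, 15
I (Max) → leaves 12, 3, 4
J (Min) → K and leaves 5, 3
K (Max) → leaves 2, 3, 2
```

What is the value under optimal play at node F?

G: max(15, 15, 15) = 15
H: max(12, 14, 15) = 15
I: max(12, 3, 4) = 12
F: min(15, 15, 12) = 12

12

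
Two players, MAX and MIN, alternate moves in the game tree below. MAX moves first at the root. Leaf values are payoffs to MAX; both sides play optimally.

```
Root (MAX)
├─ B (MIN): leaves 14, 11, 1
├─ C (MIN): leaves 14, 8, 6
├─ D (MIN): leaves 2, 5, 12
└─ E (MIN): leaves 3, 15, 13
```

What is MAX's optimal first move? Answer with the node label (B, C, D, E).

B (MIN): min(14, 11, 1) = 1
C (MIN): min(14, 8, 6) = 6
D (MIN): min(2, 5, 12) = 2
E (MIN): min(3, 15, 13) = 3
Root (MAX): max(1, 6, 2, 3) = 6
MAX picks the child with the highest value: C (value 6).

C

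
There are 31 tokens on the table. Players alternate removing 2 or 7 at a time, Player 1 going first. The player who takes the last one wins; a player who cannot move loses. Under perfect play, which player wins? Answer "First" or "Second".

Second

W/L table (W = player to move can force a win):
i:   0  1  2  3  4  5  6  7  8  9 10 11 12 13 14 15 16 17 18 19 20 21 22 23 24 25 26 27 28 29 30 31
     L  L  W  W  L  L  W  W  W  L  L  W  W  L  L  W  W  W  L  L  W  W  L  L  W  W  W  L  L  W  W  L
Position 31 is L, so the second player wins.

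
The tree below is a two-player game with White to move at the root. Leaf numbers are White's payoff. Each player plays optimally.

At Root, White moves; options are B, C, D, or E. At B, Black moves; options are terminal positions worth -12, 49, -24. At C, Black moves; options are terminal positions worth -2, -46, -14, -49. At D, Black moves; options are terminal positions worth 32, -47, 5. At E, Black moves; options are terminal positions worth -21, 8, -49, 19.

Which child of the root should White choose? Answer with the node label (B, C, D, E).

B

B (Black): min(-12, 49, -24) = -24
C (Black): min(-2, -46, -14, -49) = -49
D (Black): min(32, -47, 5) = -47
E (Black): min(-21, 8, -49, 19) = -49
Root (White): max(-24, -49, -47, -49) = -24
White picks the child with the highest value: B (value -24).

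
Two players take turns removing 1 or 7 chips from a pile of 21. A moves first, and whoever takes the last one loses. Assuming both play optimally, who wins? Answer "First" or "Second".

Mark each pile size as W (mover wins) or L (mover loses):
i:   0  1  2  3  4  5  6  7  8  9 10 11 12 13 14 15 16 17 18 19 20 21
     W  L  W  L  W  L  W  L  W  L  W  L  W  L  W  L  W  L  W  L  W  L
Position 21 is L, so the second player wins.

Second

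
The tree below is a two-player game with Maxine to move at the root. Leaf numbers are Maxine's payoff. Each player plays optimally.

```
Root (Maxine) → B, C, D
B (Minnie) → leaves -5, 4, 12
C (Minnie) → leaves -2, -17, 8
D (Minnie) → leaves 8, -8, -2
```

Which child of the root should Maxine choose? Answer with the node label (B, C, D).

B (Minnie): min(-5, 4, 12) = -5
C (Minnie): min(-2, -17, 8) = -17
D (Minnie): min(8, -8, -2) = -8
Root (Maxine): max(-5, -17, -8) = -5
Maxine picks the child with the highest value: B (value -5).

B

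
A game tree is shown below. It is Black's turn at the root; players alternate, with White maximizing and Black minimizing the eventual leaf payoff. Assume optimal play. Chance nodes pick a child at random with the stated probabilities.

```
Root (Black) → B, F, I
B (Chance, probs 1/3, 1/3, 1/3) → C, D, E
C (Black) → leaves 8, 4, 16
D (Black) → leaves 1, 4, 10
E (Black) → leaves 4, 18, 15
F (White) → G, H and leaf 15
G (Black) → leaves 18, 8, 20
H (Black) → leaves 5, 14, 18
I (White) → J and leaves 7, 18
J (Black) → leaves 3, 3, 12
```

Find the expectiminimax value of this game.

3

C (Black): min(8, 4, 16) = 4
D (Black): min(1, 4, 10) = 1
E (Black): min(4, 18, 15) = 4
B (Chance): 1/3·4 + 1/3·1 + 1/3·4 = 3
G (Black): min(18, 8, 20) = 8
H (Black): min(5, 14, 18) = 5
F (White): max(8, 5, 15) = 15
J (Black): min(3, 3, 12) = 3
I (White): max(3, 7, 18) = 18
Root (Black): min(3, 15, 18) = 3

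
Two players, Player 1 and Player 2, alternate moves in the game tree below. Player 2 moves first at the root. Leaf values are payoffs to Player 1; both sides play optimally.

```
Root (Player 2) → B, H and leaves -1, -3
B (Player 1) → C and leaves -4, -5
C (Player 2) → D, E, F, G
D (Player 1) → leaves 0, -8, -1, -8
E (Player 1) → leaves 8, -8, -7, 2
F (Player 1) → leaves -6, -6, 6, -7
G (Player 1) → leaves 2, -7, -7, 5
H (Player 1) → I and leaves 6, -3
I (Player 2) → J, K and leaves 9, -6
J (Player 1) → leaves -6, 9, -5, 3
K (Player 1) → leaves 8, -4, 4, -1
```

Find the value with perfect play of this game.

D (Player 1): max(0, -8, -1, -8) = 0
E (Player 1): max(8, -8, -7, 2) = 8
F (Player 1): max(-6, -6, 6, -7) = 6
G (Player 1): max(2, -7, -7, 5) = 5
C (Player 2): min(0, 8, 6, 5) = 0
B (Player 1): max(0, -4, -5) = 0
J (Player 1): max(-6, 9, -5, 3) = 9
K (Player 1): max(8, -4, 4, -1) = 8
I (Player 2): min(9, 8, 9, -6) = -6
H (Player 1): max(-6, 6, -3) = 6
Root (Player 2): min(0, 6, -1, -3) = -3

-3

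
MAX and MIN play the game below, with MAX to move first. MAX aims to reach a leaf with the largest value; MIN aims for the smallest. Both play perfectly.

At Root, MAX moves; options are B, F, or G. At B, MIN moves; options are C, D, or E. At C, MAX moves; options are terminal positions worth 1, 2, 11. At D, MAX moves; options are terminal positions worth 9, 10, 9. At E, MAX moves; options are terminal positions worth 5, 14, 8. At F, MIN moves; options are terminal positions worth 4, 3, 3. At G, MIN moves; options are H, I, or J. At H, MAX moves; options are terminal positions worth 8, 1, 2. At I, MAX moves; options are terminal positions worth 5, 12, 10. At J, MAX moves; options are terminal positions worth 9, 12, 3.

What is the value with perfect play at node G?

8

H: max(8, 1, 2) = 8
I: max(5, 12, 10) = 12
J: max(9, 12, 3) = 12
G: min(8, 12, 12) = 8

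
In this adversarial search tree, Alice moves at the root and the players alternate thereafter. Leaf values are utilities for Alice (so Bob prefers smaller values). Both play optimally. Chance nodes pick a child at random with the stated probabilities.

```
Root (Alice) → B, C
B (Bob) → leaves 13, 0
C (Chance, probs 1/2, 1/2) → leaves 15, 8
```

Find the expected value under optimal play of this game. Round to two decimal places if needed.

B (Bob): min(13, 0) = 0
C (Chance): 1/2·15 + 1/2·8 = 11.5
Root (Alice): max(0, 11.5) = 11.5

11.5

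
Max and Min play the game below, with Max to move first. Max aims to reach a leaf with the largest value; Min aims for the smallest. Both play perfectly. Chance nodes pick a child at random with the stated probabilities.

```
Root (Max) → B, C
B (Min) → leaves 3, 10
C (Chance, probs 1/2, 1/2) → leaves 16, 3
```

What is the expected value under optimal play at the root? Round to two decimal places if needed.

9.5

B (Min): min(3, 10) = 3
C (Chance): 1/2·16 + 1/2·3 = 9.5
Root (Max): max(3, 9.5) = 9.5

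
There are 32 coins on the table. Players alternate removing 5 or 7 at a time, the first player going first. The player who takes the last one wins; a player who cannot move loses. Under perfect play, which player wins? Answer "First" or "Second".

W/L table (W = player to move can force a win):
i:   0  1  2  3  4  5  6  7  8  9 10 11 12 13 14 15 16 17 18 19 20 21 22 23 24 25 26 27 28 29 30 31 32
     L  L  L  L  L  W  W  W  W  W  W  W  L  L  L  L  L  W  W  W  W  W  W  W  L  L  L  L  L  W  W  W  W
Position 32 is W, so the first player wins.

First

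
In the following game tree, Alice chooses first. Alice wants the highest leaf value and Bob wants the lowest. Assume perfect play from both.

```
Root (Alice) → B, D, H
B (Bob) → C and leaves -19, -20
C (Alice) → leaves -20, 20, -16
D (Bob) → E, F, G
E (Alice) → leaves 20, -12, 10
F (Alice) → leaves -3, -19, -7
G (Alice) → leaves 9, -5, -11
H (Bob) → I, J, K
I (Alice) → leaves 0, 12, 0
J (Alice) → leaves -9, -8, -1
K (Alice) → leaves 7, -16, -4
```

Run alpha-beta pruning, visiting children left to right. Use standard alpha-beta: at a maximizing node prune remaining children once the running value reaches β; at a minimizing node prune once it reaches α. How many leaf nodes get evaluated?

C [α=-∞,β=+∞]: v=20
B [α=-∞,β=+∞]: v=-20
E [α=-20,β=+∞]: v=20
F [α=-20,β=20]: v=-3
G [α=-20,β=-3]: v=9 after child 1 ≥ β → β-cutoff, skip 2
D [α=-20,β=+∞]: v=-3
I [α=-3,β=+∞]: v=12
J [α=-3,β=12]: v=-1
K [α=-3,β=-1]: v=7 after child 1 ≥ β → β-cutoff, skip 2
H [α=-3,β=+∞]: v=-1
Root [α=-∞,β=+∞]: v=-1
Leaves evaluated: 19 of 23.

19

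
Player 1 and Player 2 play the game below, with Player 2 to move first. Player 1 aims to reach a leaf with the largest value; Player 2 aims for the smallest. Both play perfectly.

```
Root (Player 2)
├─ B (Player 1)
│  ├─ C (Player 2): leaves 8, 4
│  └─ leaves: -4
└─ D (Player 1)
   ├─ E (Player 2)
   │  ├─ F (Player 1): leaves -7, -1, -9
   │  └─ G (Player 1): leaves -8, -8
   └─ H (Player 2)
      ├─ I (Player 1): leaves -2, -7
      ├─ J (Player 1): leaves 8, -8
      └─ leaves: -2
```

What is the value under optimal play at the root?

-2

C (Player 2): min(8, 4) = 4
B (Player 1): max(4, -4) = 4
F (Player 1): max(-7, -1, -9) = -1
G (Player 1): max(-8, -8) = -8
E (Player 2): min(-1, -8) = -8
I (Player 1): max(-2, -7) = -2
J (Player 1): max(8, -8) = 8
H (Player 2): min(-2, 8, -2) = -2
D (Player 1): max(-8, -2) = -2
Root (Player 2): min(4, -2) = -2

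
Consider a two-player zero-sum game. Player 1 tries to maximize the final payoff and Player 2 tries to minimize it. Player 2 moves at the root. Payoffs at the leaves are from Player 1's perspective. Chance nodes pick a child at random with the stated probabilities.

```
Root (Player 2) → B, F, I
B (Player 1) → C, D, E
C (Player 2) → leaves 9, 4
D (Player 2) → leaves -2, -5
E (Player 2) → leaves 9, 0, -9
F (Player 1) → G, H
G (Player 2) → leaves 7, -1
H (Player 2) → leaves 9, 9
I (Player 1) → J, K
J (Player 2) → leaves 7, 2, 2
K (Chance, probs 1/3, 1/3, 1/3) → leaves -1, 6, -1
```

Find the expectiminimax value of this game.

C (Player 2): min(9, 4) = 4
D (Player 2): min(-2, -5) = -5
E (Player 2): min(9, 0, -9) = -9
B (Player 1): max(4, -5, -9) = 4
G (Player 2): min(7, -1) = -1
H (Player 2): min(9, 9) = 9
F (Player 1): max(-1, 9) = 9
J (Player 2): min(7, 2, 2) = 2
K (Chance): 1/3·-1 + 1/3·6 + 1/3·-1 = 1.33
I (Player 1): max(2, 1.33) = 2
Root (Player 2): min(4, 9, 2) = 2

2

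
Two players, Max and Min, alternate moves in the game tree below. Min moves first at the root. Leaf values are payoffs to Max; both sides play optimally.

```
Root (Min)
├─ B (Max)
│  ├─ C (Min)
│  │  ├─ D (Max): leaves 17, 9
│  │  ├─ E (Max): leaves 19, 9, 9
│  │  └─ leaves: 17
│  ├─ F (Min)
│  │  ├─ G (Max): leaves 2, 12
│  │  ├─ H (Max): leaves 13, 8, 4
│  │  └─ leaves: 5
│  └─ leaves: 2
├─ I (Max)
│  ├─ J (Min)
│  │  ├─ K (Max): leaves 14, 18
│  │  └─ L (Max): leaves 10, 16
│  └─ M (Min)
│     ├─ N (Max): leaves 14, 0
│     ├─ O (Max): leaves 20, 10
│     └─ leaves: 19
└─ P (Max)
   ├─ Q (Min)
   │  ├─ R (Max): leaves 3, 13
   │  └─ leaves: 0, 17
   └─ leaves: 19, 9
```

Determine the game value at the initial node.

16

D (Max): max(17, 9) = 17
E (Max): max(19, 9, 9) = 19
C (Min): min(17, 19, 17) = 17
G (Max): max(2, 12) = 12
H (Max): max(13, 8, 4) = 13
F (Min): min(12, 13, 5) = 5
B (Max): max(17, 5, 2) = 17
K (Max): max(14, 18) = 18
L (Max): max(10, 16) = 16
J (Min): min(18, 16) = 16
N (Max): max(14, 0) = 14
O (Max): max(20, 10) = 20
M (Min): min(14, 20, 19) = 14
I (Max): max(16, 14) = 16
R (Max): max(3, 13) = 13
Q (Min): min(13, 0, 17) = 0
P (Max): max(0, 19, 9) = 19
Root (Min): min(17, 16, 19) = 16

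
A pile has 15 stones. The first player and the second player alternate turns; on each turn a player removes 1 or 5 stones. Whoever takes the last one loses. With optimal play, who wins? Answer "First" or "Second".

Positions where the player to move wins (W) vs loses (L):
i:   0  1  2  3  4  5  6  7  8  9 10 11 12 13 14 15
     W  L  W  L  W  L  W  L  W  L  W  L  W  L  W  L
Position 15 is L, so the second player wins.

Second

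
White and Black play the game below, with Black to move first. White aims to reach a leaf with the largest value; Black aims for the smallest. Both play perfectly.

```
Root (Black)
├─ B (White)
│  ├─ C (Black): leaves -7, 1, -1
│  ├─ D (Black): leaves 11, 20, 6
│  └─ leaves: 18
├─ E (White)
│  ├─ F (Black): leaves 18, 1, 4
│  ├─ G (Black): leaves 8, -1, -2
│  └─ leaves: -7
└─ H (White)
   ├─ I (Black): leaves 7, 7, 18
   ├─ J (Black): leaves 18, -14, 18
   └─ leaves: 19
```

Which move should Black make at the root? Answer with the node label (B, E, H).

C (Black): min(-7, 1, -1) = -7
D (Black): min(11, 20, 6) = 6
B (White): max(-7, 6, 18) = 18
F (Black): min(18, 1, 4) = 1
G (Black): min(8, -1, -2) = -2
E (White): max(1, -2, -7) = 1
I (Black): min(7, 7, 18) = 7
J (Black): min(18, -14, 18) = -14
H (White): max(7, -14, 19) = 19
Root (Black): min(18, 1, 19) = 1
Black picks the child with the lowest value: E (value 1).

E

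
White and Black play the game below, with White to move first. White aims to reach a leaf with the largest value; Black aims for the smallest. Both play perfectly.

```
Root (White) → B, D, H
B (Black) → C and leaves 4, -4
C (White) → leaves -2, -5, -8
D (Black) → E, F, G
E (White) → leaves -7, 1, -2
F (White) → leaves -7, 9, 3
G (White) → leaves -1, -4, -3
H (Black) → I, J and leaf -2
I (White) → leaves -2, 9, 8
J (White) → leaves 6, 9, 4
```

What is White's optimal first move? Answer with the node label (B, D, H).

D

C (White): max(-2, -5, -8) = -2
B (Black): min(-2, 4, -4) = -4
E (White): max(-7, 1, -2) = 1
F (White): max(-7, 9, 3) = 9
G (White): max(-1, -4, -3) = -1
D (Black): min(1, 9, -1) = -1
I (White): max(-2, 9, 8) = 9
J (White): max(6, 9, 4) = 9
H (Black): min(9, 9, -2) = -2
Root (White): max(-4, -1, -2) = -1
White picks the child with the highest value: D (value -1).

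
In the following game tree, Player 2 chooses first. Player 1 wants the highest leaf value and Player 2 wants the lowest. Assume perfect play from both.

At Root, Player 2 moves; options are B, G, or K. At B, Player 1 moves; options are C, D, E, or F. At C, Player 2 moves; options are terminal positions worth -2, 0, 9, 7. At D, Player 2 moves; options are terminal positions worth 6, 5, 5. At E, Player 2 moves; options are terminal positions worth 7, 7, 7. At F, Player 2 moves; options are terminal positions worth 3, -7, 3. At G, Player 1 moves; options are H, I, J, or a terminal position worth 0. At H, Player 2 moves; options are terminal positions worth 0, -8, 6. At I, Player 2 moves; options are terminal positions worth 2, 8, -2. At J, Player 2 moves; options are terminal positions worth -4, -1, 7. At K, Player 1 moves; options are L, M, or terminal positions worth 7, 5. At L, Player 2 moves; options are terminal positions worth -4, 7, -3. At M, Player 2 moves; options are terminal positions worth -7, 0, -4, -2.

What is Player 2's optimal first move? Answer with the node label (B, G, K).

C (Player 2): min(-2, 0, 9, 7) = -2
D (Player 2): min(6, 5, 5) = 5
E (Player 2): min(7, 7, 7) = 7
F (Player 2): min(3, -7, 3) = -7
B (Player 1): max(-2, 5, 7, -7) = 7
H (Player 2): min(0, -8, 6) = -8
I (Player 2): min(2, 8, -2) = -2
J (Player 2): min(-4, -1, 7) = -4
G (Player 1): max(-8, -2, -4, 0) = 0
L (Player 2): min(-4, 7, -3) = -4
M (Player 2): min(-7, 0, -4, -2) = -7
K (Player 1): max(-4, -7, 7, 5) = 7
Root (Player 2): min(7, 0, 7) = 0
Player 2 picks the child with the lowest value: G (value 0).

G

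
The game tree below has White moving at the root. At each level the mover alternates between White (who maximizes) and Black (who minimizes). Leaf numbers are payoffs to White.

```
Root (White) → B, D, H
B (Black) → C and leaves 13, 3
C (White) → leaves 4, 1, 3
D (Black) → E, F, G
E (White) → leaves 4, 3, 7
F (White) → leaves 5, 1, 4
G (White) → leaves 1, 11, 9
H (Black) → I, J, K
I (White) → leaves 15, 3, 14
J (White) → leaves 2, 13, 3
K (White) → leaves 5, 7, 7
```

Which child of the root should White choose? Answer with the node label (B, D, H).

H

C (White): max(4, 1, 3) = 4
B (Black): min(4, 13, 3) = 3
E (White): max(4, 3, 7) = 7
F (White): max(5, 1, 4) = 5
G (White): max(1, 11, 9) = 11
D (Black): min(7, 5, 11) = 5
I (White): max(15, 3, 14) = 15
J (White): max(2, 13, 3) = 13
K (White): max(5, 7, 7) = 7
H (Black): min(15, 13, 7) = 7
Root (White): max(3, 5, 7) = 7
White picks the child with the highest value: H (value 7).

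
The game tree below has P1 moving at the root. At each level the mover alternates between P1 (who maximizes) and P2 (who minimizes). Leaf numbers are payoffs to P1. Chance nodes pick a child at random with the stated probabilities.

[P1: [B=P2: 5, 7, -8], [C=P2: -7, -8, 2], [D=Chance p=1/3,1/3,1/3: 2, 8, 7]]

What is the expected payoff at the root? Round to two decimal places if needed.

5.67

B (P2): min(5, 7, -8) = -8
C (P2): min(-7, -8, 2) = -8
D (Chance): 1/3·2 + 1/3·8 + 1/3·7 = 5.67
Root (P1): max(-8, -8, 5.67) = 5.67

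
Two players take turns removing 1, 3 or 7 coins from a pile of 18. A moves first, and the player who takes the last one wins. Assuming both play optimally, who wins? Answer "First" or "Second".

Second

i:   0  1  2  3  4  5  6  7  8  9 10 11 12 13 14 15 16 17 18
     L  W  L  W  L  W  L  W  L  W  L  W  L  W  L  W  L  W  L
Position 18 is L, so the second player wins.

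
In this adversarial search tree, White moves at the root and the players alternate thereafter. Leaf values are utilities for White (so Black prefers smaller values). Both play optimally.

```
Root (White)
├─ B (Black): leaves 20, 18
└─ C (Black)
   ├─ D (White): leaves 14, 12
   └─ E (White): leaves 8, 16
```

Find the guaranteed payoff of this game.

B (Black): min(20, 18) = 18
D (White): max(14, 12) = 14
E (White): max(8, 16) = 16
C (Black): min(14, 16) = 14
Root (White): max(18, 14) = 18

18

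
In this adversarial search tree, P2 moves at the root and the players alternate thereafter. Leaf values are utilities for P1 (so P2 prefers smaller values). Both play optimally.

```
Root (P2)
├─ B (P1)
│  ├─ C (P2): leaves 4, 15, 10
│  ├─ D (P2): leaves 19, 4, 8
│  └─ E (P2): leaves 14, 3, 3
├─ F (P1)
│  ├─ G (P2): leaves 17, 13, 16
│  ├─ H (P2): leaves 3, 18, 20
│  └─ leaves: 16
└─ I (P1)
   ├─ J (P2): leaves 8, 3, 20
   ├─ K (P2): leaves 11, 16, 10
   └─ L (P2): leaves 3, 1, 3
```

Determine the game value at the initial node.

4

C (P2): min(4, 15, 10) = 4
D (P2): min(19, 4, 8) = 4
E (P2): min(14, 3, 3) = 3
B (P1): max(4, 4, 3) = 4
G (P2): min(17, 13, 16) = 13
H (P2): min(3, 18, 20) = 3
F (P1): max(13, 3, 16) = 16
J (P2): min(8, 3, 20) = 3
K (P2): min(11, 16, 10) = 10
L (P2): min(3, 1, 3) = 1
I (P1): max(3, 10, 1) = 10
Root (P2): min(4, 16, 10) = 4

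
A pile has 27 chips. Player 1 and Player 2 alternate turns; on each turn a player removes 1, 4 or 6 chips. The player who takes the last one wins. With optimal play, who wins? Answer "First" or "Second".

i:   0  1  2  3  4  5  6  7  8  9 10 11 12 13 14 15 16 17 18 19 20 21 22 23 24 25 26 27
     L  W  L  W  W  L  W  L  W  W  L  W  L  W  W  L  W  L  W  W  L  W  L  W  W  L  W  L
Position 27 is L, so the second player wins.

Second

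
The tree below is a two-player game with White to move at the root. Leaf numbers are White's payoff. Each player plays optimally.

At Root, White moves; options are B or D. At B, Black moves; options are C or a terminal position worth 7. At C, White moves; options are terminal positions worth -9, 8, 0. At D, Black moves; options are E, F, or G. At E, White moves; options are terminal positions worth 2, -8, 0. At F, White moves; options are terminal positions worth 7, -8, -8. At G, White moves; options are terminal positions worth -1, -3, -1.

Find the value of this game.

7

C (White): max(-9, 8, 0) = 8
B (Black): min(8, 7) = 7
E (White): max(2, -8, 0) = 2
F (White): max(7, -8, -8) = 7
G (White): max(-1, -3, -1) = -1
D (Black): min(2, 7, -1) = -1
Root (White): max(7, -1) = 7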